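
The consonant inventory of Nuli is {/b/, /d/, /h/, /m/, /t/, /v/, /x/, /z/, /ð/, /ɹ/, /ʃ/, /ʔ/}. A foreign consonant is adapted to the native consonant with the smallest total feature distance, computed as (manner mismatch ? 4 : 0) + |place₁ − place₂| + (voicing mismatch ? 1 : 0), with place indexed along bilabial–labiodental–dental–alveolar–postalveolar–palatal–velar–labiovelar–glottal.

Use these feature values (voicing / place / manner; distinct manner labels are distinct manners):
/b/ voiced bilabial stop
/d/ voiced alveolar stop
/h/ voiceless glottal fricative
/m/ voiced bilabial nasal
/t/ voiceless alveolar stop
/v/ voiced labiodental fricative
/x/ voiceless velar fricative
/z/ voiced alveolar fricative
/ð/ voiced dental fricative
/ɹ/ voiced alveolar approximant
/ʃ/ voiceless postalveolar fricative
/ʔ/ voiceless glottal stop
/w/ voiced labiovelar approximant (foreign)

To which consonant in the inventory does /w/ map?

ɹ

/ɹ/ is closest: same manner (approximant), place distance 4 (labiovelar→alveolar), same voicing; total 4. Next closest is /h/ at distance 6.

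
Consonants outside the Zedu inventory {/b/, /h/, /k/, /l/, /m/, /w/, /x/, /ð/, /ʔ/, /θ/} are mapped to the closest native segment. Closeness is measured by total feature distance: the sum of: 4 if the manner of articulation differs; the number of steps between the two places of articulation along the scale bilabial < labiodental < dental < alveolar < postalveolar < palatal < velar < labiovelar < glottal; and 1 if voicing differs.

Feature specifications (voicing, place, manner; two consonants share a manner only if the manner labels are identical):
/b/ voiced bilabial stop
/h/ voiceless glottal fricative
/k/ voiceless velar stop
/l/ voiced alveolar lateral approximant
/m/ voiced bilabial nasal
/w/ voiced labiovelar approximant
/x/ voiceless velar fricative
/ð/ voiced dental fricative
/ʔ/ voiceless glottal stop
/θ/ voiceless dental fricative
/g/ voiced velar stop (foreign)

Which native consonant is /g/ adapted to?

k

/k/ is closest: same manner (stop), place distance 0 (velar→velar), voicing differs (+1); total 1. Next closest is /ʔ/ at distance 3.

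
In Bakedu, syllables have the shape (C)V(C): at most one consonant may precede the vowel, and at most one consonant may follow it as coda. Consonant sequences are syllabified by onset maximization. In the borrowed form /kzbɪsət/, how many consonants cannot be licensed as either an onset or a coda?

2

Under (C)V(C), the unsyllabifiable consonants are /k/, /z/ (at most one coda consonant is licensed; onsets are limited to one consonant).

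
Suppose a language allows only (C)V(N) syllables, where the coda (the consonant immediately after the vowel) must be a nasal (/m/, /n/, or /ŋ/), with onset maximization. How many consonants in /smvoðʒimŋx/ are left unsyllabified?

The consonants /s/, /m/, /ð/, /ŋ/, /x/ cannot be parsed into a legal (C)V(N) syllable (only a nasal (/m/, /n/, or /ŋ/) is licensed in coda position; onsets are limited to one consonant).

5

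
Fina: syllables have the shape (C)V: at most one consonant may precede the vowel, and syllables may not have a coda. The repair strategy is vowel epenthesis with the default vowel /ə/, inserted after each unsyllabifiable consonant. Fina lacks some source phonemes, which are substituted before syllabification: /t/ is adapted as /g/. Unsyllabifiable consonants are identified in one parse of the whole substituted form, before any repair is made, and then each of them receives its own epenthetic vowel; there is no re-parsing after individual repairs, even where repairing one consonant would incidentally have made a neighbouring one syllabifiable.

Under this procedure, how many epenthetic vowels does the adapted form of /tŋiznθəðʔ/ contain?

After substitution the input is /gŋiznθəðʔ/.
The unsyllabifiable consonants are /g/, /z/, /n/, /ð/, /ʔ/; each receives one epenthetic vowel.

5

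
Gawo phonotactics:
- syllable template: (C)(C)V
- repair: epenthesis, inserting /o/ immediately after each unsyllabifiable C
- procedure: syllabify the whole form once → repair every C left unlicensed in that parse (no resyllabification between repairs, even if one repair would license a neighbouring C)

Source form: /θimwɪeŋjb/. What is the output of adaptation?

Under (C)(C)V, the unsyllabifiable consonants are /ŋ/, /j/, /b/ (no codas are permitted; onsets may contain at most 2 consonants).
Epenthesis after each stranded consonant: /ŋ/ → /ŋo/, /j/ → /jo/, /b/ → /bo/.

θimwɪeŋojobo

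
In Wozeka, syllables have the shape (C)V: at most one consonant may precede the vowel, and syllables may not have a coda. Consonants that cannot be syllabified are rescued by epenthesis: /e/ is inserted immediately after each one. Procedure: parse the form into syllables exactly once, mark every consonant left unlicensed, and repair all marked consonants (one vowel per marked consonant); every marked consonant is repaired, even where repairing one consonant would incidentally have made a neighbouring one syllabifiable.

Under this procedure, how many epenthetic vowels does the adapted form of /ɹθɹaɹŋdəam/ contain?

The unsyllabifiable consonants are /ɹ/, /θ/, /ɹ/, /ŋ/, /m/; each receives one epenthetic vowel.

5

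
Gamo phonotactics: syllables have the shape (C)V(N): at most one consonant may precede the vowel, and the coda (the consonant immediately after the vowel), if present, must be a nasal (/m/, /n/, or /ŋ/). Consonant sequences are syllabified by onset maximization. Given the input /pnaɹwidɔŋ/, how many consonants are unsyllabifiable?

Under (C)V(N), the unsyllabifiable consonants are /p/, /ɹ/ (only a nasal (/m/, /n/, or /ŋ/) is licensed in coda position; onsets are limited to one consonant).

2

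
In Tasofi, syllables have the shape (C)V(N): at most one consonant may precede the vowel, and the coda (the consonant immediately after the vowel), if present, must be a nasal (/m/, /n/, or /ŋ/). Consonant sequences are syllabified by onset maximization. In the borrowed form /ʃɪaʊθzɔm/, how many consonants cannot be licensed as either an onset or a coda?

1

The consonants /θ/ cannot be parsed into a legal (C)V(N) syllable (only a nasal (/m/, /n/, or /ŋ/) is licensed in coda position; onsets are limited to one consonant).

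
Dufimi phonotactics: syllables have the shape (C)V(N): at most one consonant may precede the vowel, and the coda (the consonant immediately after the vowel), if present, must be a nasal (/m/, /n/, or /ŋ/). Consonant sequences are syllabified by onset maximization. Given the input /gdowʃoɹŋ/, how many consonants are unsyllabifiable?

4

Under (C)V(N), the unsyllabifiable consonants are /g/, /w/, /ɹ/, /ŋ/ (only a nasal (/m/, /n/, or /ŋ/) is licensed in coda position; onsets are limited to one consonant).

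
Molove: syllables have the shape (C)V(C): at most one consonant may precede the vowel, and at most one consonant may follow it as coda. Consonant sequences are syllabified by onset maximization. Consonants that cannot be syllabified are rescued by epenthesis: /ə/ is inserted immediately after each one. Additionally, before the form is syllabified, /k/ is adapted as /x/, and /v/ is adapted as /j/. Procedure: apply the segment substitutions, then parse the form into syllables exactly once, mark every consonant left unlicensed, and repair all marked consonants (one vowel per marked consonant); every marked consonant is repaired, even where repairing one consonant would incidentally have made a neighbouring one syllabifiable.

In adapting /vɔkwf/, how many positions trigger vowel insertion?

2

After substitution the input is /jɔxwf/.
The unsyllabifiable consonants are /w/, /f/; each receives one epenthetic vowel.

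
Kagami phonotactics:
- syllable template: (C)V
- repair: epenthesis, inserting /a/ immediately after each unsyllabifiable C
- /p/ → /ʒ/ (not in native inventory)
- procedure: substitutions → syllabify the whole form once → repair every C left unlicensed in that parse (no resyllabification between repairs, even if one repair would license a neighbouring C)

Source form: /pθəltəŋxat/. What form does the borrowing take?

Substitution: /p/ → /ʒ/, giving /ʒθəltəŋxat/.
Under (C)V, the unsyllabifiable consonants are /ʒ/, /l/, /ŋ/, /t/ (no codas are permitted; onsets are limited to one consonant).
Inserting the epenthetic vowel yields /ʒ/ → /ʒa/, /l/ → /la/, /ŋ/ → /ŋa/, /t/ → /ta/.

ʒaθəlatəŋaxata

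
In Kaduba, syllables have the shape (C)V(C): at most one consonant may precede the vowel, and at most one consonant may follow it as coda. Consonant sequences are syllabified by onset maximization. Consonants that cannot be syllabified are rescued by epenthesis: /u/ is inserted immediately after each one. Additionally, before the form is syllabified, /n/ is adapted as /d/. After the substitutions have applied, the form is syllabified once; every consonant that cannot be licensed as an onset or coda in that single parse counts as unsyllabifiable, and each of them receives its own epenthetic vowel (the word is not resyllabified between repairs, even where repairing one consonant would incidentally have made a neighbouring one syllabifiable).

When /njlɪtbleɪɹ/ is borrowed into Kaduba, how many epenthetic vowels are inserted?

3

After substitution the input is /djlɪtbleɪɹ/.
The unsyllabifiable consonants are /d/, /j/, /b/; each receives one epenthetic vowel.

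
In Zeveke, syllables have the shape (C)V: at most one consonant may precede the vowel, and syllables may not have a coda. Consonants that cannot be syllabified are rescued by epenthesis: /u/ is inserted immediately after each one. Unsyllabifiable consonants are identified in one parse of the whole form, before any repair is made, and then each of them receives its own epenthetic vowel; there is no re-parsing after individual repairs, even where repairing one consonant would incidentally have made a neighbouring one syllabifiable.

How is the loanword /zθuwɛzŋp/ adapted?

The consonants /z/, /z/, /ŋ/, /p/ cannot be parsed into a legal (C)V syllable (no codas are permitted; onsets are limited to one consonant).
Each unlicensed consonant becomes the onset of a new syllable: /z/ → /zu/, /z/ → /zu/, /ŋ/ → /ŋu/, /p/ → /pu/.

zuθuwɛzuŋupu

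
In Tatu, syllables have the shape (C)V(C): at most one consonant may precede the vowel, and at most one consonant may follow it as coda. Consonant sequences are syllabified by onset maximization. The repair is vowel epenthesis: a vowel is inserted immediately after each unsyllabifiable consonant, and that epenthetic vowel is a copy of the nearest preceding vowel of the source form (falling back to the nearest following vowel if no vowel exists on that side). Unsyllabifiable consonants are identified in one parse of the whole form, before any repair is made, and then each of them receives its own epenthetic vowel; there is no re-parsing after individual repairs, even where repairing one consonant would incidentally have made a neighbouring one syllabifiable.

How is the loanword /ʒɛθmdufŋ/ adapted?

ʒɛθmɛdufŋu

Syllabifying with onset maximization leaves /m/, /ŋ/ stranded (at most one coda consonant is licensed; onsets are limited to one consonant).
Each unlicensed consonant becomes the onset of a new syllable: /m/ → /mɛ/, /ŋ/ → /ŋu/.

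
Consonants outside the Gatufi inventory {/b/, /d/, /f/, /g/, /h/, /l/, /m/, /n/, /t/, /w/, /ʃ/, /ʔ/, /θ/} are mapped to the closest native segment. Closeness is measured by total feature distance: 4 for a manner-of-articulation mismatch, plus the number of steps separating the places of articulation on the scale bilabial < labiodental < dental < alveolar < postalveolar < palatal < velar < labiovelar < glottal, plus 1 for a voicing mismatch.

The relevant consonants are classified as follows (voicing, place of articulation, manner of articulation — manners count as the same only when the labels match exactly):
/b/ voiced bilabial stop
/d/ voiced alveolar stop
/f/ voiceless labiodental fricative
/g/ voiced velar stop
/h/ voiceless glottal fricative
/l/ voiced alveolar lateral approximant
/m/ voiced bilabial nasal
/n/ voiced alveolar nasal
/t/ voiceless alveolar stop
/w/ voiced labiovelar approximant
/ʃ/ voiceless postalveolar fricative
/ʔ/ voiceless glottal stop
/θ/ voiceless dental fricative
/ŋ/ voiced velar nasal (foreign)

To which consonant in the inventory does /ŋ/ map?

n

/n/ is closest: same manner (nasal), place distance 3 (velar→alveolar), same voicing; total 3. Next closest is /g/ at distance 4.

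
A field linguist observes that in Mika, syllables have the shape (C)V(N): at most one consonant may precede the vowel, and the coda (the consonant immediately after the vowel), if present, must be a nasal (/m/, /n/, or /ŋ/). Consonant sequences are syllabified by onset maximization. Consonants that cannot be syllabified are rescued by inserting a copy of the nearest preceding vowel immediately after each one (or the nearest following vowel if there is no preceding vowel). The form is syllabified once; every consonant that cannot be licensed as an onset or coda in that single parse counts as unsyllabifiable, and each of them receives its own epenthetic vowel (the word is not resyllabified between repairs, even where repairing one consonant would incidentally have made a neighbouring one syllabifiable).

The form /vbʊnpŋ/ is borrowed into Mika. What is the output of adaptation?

vʊbʊnpʊŋʊ

Under (C)V(N), the unsyllabifiable consonants are /v/, /p/, /ŋ/ (only a nasal (/m/, /n/, or /ŋ/) is licensed in coda position; onsets are limited to one consonant).
Each unlicensed consonant becomes the onset of a new syllable: /v/ → /vʊ/, /p/ → /pʊ/, /ŋ/ → /ŋʊ/.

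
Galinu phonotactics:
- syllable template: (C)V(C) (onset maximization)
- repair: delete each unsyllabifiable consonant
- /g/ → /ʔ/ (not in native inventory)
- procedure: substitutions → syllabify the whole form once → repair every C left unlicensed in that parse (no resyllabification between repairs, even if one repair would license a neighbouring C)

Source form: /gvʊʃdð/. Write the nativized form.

vʊʃ

Substitution: /g/ → /ʔ/, giving /ʔvʊʃdð/.
Syllabifying with onset maximization leaves /ʔ/, /d/, /ð/ stranded (at most one coda consonant is licensed; onsets are limited to one consonant).
Each unlicensed consonant is deleted: /ʔ/, /d/, /ð/.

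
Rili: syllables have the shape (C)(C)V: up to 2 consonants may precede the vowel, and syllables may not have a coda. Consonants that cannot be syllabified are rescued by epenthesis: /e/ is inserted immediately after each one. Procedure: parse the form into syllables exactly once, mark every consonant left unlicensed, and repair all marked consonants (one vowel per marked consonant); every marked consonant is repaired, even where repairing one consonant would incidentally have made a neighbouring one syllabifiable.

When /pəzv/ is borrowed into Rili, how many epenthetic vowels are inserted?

2

The unsyllabifiable consonants are /z/, /v/; each receives one epenthetic vowel.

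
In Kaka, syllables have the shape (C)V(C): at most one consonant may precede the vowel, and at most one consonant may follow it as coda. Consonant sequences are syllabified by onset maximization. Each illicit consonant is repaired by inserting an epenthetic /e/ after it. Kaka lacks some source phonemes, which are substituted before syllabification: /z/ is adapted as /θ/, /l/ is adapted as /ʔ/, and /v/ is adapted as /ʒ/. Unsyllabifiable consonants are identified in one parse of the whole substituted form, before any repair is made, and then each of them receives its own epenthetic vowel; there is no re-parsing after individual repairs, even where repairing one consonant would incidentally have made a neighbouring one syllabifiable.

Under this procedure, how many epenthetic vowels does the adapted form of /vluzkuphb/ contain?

After substitution the input is /ʒʔuθkuphb/.
The unsyllabifiable consonants are /ʒ/, /h/, /b/; each receives one epenthetic vowel.

3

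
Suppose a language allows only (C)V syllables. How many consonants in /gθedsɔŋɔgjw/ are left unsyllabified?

Under (C)V, the unsyllabifiable consonants are /g/, /d/, /g/, /j/, /w/ (no codas are permitted; onsets are limited to one consonant).

5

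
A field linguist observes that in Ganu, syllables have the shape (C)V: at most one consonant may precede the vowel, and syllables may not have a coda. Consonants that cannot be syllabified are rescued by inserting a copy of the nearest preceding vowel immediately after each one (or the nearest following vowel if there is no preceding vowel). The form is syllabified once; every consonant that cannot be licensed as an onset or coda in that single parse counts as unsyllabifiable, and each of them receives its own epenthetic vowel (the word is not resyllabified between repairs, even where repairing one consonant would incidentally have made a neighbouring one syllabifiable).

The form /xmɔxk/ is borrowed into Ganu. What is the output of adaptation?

The consonants /x/, /x/, /k/ cannot be parsed into a legal (C)V syllable (no codas are permitted; onsets are limited to one consonant).
Each unlicensed consonant becomes the onset of a new syllable: /x/ → /xɔ/, /x/ → /xɔ/, /k/ → /kɔ/.

xɔmɔxɔkɔ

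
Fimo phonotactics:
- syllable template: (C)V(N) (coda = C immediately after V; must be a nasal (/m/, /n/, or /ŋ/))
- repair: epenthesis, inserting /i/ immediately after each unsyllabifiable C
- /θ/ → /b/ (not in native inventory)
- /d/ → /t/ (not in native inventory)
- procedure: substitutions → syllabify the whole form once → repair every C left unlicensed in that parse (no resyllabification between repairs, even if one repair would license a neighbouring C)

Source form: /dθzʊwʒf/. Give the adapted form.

Substitution: /d/ → /t/, /θ/ → /b/, giving /tbzʊwʒf/.
Under (C)V(N), the unsyllabifiable consonants are /t/, /b/, /w/, /ʒ/, /f/ (only a nasal (/m/, /n/, or /ŋ/) is licensed in coda position; onsets are limited to one consonant).
Epenthesis after each stranded consonant: /t/ → /ti/, /b/ → /bi/, /w/ → /wi/, /ʒ/ → /ʒi/, /f/ → /fi/.

tibizʊwiʒifi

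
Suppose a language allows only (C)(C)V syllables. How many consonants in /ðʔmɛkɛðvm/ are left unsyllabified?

The consonants /ð/, /ð/, /v/, /m/ cannot be parsed into a legal (C)(C)V syllable (no codas are permitted; onsets may contain at most 2 consonants).

4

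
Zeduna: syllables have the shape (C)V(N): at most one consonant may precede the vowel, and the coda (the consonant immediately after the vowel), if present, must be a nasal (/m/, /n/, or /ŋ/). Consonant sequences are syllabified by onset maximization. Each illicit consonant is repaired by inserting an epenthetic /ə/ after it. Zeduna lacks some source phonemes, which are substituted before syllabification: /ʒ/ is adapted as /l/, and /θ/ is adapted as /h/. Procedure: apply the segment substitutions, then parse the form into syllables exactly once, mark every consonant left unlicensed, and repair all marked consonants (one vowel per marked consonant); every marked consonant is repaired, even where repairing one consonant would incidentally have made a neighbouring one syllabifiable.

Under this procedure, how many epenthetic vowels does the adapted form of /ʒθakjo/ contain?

After substitution the input is /lhakjo/.
The unsyllabifiable consonants are /l/, /k/; each receives one epenthetic vowel.

2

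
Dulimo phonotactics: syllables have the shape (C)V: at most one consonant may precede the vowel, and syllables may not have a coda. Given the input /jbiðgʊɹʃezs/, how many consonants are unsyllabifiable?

5

Under (C)V, the unsyllabifiable consonants are /j/, /ð/, /ɹ/, /z/, /s/ (no codas are permitted; onsets are limited to one consonant).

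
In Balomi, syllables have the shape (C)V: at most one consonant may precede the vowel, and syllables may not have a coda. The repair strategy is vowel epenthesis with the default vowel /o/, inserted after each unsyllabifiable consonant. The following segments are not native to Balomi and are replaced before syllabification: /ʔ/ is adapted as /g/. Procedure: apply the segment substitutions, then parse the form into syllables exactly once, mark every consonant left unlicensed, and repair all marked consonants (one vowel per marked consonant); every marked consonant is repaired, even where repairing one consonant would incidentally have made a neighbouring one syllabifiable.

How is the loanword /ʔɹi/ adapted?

Substitution: /ʔ/ → /g/, giving /gɹi/.
The consonants /g/ cannot be parsed into a legal (C)V syllable (no codas are permitted; onsets are limited to one consonant).
Inserting the epenthetic vowel yields /g/ → /go/.

goɹi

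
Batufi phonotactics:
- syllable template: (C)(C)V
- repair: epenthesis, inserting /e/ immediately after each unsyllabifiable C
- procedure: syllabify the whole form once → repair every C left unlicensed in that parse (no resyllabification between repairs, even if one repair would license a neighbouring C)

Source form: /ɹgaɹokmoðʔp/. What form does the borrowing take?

Under (C)(C)V, the unsyllabifiable consonants are /ð/, /ʔ/, /p/ (no codas are permitted; onsets may contain at most 2 consonants).
Each unlicensed consonant becomes the onset of a new syllable: /ð/ → /ðe/, /ʔ/ → /ʔe/, /p/ → /pe/.

ɹgaɹokmoðeʔepe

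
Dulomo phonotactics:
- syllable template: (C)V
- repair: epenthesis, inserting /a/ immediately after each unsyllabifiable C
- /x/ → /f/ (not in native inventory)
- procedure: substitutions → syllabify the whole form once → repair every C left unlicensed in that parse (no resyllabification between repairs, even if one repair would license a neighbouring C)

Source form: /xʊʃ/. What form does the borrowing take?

fʊʃa

Substitution: /x/ → /f/, giving /fʊʃ/.
Under (C)V, the unsyllabifiable consonants are /ʃ/ (no codas are permitted; onsets are limited to one consonant).
Each unlicensed consonant becomes the onset of a new syllable: /ʃ/ → /ʃa/.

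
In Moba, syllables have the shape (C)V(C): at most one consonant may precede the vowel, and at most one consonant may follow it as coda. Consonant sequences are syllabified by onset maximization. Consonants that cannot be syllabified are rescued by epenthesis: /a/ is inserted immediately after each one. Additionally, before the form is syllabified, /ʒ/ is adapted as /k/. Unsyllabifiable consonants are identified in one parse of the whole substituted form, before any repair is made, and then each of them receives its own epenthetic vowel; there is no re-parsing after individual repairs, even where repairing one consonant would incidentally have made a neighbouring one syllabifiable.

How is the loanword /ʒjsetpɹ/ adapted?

kajasetpaɹa

Substitution: /ʒ/ → /k/, giving /kjsetpɹ/.
Under (C)V(C), the unsyllabifiable consonants are /k/, /j/, /p/, /ɹ/ (at most one coda consonant is licensed; onsets are limited to one consonant).
Inserting the epenthetic vowel yields /k/ → /ka/, /j/ → /ja/, /p/ → /pa/, /ɹ/ → /ɹa/.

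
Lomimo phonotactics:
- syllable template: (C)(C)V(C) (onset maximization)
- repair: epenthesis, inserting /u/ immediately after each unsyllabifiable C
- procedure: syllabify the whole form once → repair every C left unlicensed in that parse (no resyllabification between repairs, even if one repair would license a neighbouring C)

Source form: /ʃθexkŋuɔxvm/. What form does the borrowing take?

Under (C)(C)V(C), the unsyllabifiable consonants are /v/, /m/ (at most one coda consonant is licensed; onsets may contain at most 2 consonants).
Inserting the epenthetic vowel yields /v/ → /vu/, /m/ → /mu/.

ʃθexkŋuɔxvumu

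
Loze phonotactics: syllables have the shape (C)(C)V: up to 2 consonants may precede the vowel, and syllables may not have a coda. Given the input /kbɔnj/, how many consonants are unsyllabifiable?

Under (C)(C)V, the unsyllabifiable consonants are /n/, /j/ (no codas are permitted; onsets may contain at most 2 consonants).

2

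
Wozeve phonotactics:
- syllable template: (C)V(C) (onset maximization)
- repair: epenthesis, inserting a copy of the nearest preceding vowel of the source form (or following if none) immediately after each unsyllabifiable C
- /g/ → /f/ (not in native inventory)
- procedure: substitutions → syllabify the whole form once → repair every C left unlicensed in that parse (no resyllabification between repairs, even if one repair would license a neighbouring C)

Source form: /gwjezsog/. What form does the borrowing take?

fewejezsof

Substitution: /g/ → /f/, giving /fwjezsof/.
The consonants /f/, /w/ cannot be parsed into a legal (C)V(C) syllable (at most one coda consonant is licensed; onsets are limited to one consonant).
Each unlicensed consonant becomes the onset of a new syllable: /f/ → /fe/, /w/ → /we/.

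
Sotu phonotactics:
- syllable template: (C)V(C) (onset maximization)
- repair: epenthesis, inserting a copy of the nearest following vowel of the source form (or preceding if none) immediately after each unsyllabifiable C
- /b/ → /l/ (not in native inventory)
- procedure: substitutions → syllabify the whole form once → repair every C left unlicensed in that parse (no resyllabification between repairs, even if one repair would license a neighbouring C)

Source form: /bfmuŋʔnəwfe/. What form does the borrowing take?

lufumuŋʔənəwfe

Substitution: /b/ → /l/, giving /lfmuŋʔnəwfe/.
Syllabifying with onset maximization leaves /l/, /f/, /ʔ/ stranded (at most one coda consonant is licensed; onsets are limited to one consonant).
Epenthesis after each stranded consonant: /l/ → /lu/, /f/ → /fu/, /ʔ/ → /ʔə/.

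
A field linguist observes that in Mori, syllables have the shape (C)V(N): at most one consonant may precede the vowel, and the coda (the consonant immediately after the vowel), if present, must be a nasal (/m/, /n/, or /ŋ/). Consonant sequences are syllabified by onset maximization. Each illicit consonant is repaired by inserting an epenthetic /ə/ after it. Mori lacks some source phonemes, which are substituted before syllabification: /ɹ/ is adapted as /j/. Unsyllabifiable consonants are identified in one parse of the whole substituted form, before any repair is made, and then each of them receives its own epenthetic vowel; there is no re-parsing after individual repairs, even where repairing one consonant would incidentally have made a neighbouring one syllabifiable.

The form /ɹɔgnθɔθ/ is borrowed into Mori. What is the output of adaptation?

jɔgənəθɔθə

Substitution: /ɹ/ → /j/, giving /jɔgnθɔθ/.
Syllabifying with onset maximization leaves /g/, /n/, /θ/ stranded (only a nasal (/m/, /n/, or /ŋ/) is licensed in coda position; onsets are limited to one consonant).
Each unlicensed consonant becomes the onset of a new syllable: /g/ → /gə/, /n/ → /nə/, /θ/ → /θə/.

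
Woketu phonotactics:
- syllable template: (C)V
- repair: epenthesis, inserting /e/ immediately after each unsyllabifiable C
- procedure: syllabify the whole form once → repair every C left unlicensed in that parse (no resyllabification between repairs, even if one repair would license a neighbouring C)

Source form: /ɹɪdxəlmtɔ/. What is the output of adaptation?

Under (C)V, the unsyllabifiable consonants are /d/, /l/, /m/ (no codas are permitted; onsets are limited to one consonant).
Each unlicensed consonant becomes the onset of a new syllable: /d/ → /de/, /l/ → /le/, /m/ → /me/.

ɹɪdexəlemetɔ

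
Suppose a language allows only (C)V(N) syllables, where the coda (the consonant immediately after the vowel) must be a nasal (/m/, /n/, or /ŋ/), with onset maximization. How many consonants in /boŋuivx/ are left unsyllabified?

2

The consonants /v/, /x/ cannot be parsed into a legal (C)V(N) syllable (only a nasal (/m/, /n/, or /ŋ/) is licensed in coda position; onsets are limited to one consonant).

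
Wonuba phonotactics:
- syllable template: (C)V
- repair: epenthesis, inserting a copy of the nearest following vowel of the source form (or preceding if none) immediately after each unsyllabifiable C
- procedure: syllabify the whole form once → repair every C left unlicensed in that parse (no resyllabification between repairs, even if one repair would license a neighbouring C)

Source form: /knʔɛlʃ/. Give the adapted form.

kɛnɛʔɛlɛʃɛ

Syllabifying with onset maximization leaves /k/, /n/, /l/, /ʃ/ stranded (no codas are permitted; onsets are limited to one consonant).
Inserting the epenthetic vowel yields /k/ → /kɛ/, /n/ → /nɛ/, /l/ → /lɛ/, /ʃ/ → /ʃɛ/.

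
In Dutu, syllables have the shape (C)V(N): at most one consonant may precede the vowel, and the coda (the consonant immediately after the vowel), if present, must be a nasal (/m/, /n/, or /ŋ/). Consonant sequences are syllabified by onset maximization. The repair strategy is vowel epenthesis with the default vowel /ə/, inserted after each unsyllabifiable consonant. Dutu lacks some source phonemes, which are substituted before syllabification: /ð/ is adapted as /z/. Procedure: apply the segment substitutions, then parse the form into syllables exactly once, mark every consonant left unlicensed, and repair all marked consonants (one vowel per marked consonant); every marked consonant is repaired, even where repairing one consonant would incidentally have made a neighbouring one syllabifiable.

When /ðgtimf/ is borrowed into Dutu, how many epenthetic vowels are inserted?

3

After substitution the input is /zgtimf/.
The unsyllabifiable consonants are /z/, /g/, /f/; each receives one epenthetic vowel.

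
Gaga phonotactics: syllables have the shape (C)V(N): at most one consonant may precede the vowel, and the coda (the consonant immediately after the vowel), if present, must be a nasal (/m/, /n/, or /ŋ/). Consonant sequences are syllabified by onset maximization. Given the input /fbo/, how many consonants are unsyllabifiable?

1

Under (C)V(N), the unsyllabifiable consonants are /f/ (only a nasal (/m/, /n/, or /ŋ/) is licensed in coda position; onsets are limited to one consonant).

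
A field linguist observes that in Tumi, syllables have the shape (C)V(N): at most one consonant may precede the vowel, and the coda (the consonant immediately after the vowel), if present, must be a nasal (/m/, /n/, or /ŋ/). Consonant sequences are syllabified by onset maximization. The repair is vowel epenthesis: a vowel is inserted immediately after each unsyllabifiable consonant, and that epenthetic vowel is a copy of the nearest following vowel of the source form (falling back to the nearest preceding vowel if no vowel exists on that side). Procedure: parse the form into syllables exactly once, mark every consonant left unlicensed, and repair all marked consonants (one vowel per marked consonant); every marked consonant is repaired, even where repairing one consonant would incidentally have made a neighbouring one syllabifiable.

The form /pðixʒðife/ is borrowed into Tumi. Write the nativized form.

Under (C)V(N), the unsyllabifiable consonants are /p/, /x/, /ʒ/ (only a nasal (/m/, /n/, or /ŋ/) is licensed in coda position; onsets are limited to one consonant).
Inserting the epenthetic vowel yields /p/ → /pi/, /x/ → /xi/, /ʒ/ → /ʒi/.

piðixiʒiðife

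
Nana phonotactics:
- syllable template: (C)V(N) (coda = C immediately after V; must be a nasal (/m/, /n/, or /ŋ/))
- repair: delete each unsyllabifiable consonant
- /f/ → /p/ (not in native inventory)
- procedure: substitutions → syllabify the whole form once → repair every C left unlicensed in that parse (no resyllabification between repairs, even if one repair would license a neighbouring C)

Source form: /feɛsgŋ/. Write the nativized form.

Substitution: /f/ → /p/, giving /peɛsgŋ/.
The consonants /s/, /g/, /ŋ/ cannot be parsed into a legal (C)V(N) syllable (only a nasal (/m/, /n/, or /ŋ/) is licensed in coda position; onsets are limited to one consonant).
Deleting the stranded consonants removes /s/, /g/, /ŋ/.

peɛ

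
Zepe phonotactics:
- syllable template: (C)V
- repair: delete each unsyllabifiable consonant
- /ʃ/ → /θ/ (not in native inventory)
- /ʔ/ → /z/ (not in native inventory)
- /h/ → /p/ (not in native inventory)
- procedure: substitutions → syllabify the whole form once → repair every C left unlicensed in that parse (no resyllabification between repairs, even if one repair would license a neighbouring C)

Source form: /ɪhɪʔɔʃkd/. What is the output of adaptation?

ɪpɪzɔ

Substitution: /h/ → /p/, /ʔ/ → /z/, /ʃ/ → /θ/, giving /ɪpɪzɔθkd/.
Under (C)V, the unsyllabifiable consonants are /θ/, /k/, /d/ (no codas are permitted; onsets are limited to one consonant).
Each unlicensed consonant is deleted: /θ/, /k/, /d/.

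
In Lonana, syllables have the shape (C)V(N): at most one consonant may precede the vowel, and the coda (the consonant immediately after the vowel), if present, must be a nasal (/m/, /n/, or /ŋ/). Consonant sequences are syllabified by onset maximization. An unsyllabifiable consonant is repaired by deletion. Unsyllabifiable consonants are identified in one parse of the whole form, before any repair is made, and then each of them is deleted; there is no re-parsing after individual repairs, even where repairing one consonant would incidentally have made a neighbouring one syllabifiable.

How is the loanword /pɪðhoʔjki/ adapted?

Under (C)V(N), the unsyllabifiable consonants are /ð/, /ʔ/, /j/ (only a nasal (/m/, /n/, or /ŋ/) is licensed in coda position; onsets are limited to one consonant).
Deleting the stranded consonants removes /ð/, /ʔ/, /j/.

pɪhoki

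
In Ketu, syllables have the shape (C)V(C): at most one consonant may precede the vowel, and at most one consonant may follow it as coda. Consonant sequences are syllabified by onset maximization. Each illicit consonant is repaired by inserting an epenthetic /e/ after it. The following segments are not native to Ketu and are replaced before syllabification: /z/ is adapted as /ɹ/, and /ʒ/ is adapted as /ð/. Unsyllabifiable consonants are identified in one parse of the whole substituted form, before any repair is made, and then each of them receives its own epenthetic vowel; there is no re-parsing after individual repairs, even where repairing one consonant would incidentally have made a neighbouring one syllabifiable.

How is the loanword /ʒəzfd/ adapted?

Substitution: /ʒ/ → /ð/, /z/ → /ɹ/, giving /ðəɹfd/.
Under (C)V(C), the unsyllabifiable consonants are /f/, /d/ (at most one coda consonant is licensed; onsets are limited to one consonant).
Epenthesis after each stranded consonant: /f/ → /fe/, /d/ → /de/.

ðəɹfede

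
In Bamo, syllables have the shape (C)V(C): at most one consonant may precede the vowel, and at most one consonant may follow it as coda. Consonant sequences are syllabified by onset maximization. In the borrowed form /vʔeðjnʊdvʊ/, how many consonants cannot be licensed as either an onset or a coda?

2

Syllabifying with onset maximization leaves /v/, /j/ stranded (at most one coda consonant is licensed; onsets are limited to one consonant).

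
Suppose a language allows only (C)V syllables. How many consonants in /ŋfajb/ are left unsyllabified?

3

The consonants /ŋ/, /j/, /b/ cannot be parsed into a legal (C)V syllable (no codas are permitted; onsets are limited to one consonant).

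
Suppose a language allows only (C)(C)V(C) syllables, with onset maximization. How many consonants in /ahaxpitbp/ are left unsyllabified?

Under (C)(C)V(C), the unsyllabifiable consonants are /b/, /p/ (at most one coda consonant is licensed; onsets may contain at most 2 consonants).

2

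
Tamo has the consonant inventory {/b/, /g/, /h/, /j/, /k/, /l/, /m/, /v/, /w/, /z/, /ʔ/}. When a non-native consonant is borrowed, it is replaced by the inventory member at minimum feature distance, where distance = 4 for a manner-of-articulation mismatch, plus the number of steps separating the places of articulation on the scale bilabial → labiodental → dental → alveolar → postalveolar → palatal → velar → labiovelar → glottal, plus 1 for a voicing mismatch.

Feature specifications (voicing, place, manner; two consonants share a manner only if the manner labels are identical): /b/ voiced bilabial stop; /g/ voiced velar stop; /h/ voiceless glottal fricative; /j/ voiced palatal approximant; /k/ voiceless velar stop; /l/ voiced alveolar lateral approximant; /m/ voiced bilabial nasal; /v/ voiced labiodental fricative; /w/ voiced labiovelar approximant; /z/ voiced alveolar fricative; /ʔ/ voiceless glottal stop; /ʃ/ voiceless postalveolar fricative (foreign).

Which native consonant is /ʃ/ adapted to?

z

/z/ is closest: same manner (fricative), place distance 1 (postalveolar→alveolar), voicing differs (+1); total 2. Next closest is /h/ at distance 4.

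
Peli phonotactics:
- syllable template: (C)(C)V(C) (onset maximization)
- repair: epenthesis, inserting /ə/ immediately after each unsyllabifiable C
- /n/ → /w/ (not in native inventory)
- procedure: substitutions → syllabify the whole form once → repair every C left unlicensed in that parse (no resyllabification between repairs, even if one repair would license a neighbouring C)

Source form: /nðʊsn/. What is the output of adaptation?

wðʊswə

Substitution: /n/ → /w/, giving /wðʊsw/.
Syllabifying with onset maximization leaves /w/ stranded (at most one coda consonant is licensed; onsets may contain at most 2 consonants).
Inserting the epenthetic vowel yields /w/ → /wə/.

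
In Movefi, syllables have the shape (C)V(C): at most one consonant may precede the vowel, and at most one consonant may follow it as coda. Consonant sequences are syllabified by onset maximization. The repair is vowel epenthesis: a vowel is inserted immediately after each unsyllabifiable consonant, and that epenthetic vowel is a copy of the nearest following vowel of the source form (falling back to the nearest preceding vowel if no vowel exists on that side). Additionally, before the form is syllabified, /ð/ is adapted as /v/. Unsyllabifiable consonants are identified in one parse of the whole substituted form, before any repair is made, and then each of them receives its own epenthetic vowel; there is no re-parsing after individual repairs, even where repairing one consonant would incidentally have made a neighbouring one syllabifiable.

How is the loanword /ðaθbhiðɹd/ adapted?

Substitution: /ð/ → /v/, giving /vaθbhivɹd/.
Syllabifying with onset maximization leaves /b/, /ɹ/, /d/ stranded (at most one coda consonant is licensed; onsets are limited to one consonant).
Each unlicensed consonant becomes the onset of a new syllable: /b/ → /bi/, /ɹ/ → /ɹi/, /d/ → /di/.

vaθbihivɹidi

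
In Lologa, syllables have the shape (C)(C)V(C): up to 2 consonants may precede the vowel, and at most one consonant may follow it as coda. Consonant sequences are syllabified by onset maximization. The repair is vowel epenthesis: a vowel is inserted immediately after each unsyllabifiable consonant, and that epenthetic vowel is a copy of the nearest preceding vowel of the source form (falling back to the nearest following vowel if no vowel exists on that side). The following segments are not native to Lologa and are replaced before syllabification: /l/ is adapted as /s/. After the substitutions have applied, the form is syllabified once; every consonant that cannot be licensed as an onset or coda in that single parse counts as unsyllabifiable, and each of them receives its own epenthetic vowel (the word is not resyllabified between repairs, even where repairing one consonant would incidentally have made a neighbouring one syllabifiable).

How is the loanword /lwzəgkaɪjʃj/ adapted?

səwzəgkaɪjʃɪjɪ

Substitution: /l/ → /s/, giving /swzəgkaɪjʃj/.
The consonants /s/, /ʃ/, /j/ cannot be parsed into a legal (C)(C)V(C) syllable (at most one coda consonant is licensed; onsets may contain at most 2 consonants).
Epenthesis after each stranded consonant: /s/ → /sə/, /ʃ/ → /ʃɪ/, /j/ → /jɪ/.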